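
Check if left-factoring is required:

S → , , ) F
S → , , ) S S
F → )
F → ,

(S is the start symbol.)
Left-factoring is needed when two productions for the same non-terminal
share a common prefix on the right-hand side.

Productions for S:
  S → , , ) F
  S → , , ) S S
Productions for F:
  F → )
  F → ,

Found common prefix ', , )' in productions for S

Answer: Yes, S has productions with common prefix ', , )'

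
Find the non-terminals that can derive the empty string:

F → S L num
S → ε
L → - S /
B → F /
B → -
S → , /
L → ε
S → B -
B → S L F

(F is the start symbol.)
{ 'L', 'S' }

A non-terminal is nullable if it can derive ε (the empty string): either it has an ε-production, or it has a production whose right-hand side consists entirely of nullable non-terminals.

ε-productions: S → ε, L → ε
So S, L are immediately nullable.
No further non-terminal can be added: every production for the remaining non-terminals contains a terminal or a non-nullable non-terminal.
Nullable = { 'L', 'S' }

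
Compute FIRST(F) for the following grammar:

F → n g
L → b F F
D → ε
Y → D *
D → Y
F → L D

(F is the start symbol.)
To compute FIRST(F), examine every production with F on the left-hand side, reading each right-hand side left to right until a non-nullable symbol is reached.

FIRST sets of the other non-terminals involved (by the same procedure, iterated to a fixed point):
  FIRST(L) = { 'b' }

From F → n g:
  - n is a terminal: add 'n' and stop
From F → L D:
  - L is a non-terminal: add FIRST(L) \ {ε} = { 'b' }
    L is not nullable, so stop

Collecting: FIRST(F) = { 'b', 'n' }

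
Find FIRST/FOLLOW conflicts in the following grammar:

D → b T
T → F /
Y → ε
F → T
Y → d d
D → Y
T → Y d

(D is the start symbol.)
Yes. Y → d d with FOLLOW(Y) on { 'd' }

A FIRST/FOLLOW conflict occurs when a non-terminal N has a nullable alternative N → β (β ⇒* ε) and another alternative N → α with FIRST(α) ∩ FOLLOW(N) ≠ ∅: on such a lookahead the parser cannot decide between expanding α and letting N vanish via β.

Nullable non-terminals: D, Y.
FIRST sets used below: FIRST(Y) = { 'd', ε }

D: nullable alternative(s) D → Y; FOLLOW(D) = { $ }
  D → b T: FIRST \ {ε} = { 'b' } — disjoint from FOLLOW(D)
  D → Y: FIRST \ {ε} = { 'd' } — this is the only nullable alternative, skip

Y: nullable alternative(s) Y → ε; FOLLOW(Y) = { $, 'd' }
  Y → ε: FIRST \ {ε} = { } — this is the only nullable alternative, skip
  Y → d d: FIRST \ {ε} = { 'd' } — overlaps FOLLOW(Y) on { 'd' }: CONFLICT

F, T have no nullable alternative, so no FIRST/FOLLOW check is needed there.

So the grammar has 1 FIRST/FOLLOW conflict (marked CONFLICT above).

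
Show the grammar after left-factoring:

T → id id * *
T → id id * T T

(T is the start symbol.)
Left-factoring transforms A → αβ₁ | αβ₂ into A → αA' and A' → β₁ | β₂
(α is the longest common prefix among the alternatives). Repeat until
no nonterminal has two alternatives with a common prefix.

Round 1: T has alternatives sharing prefix 'id id *'. Introduce T': T → id id * T'
  Add: T' → *
  Add: T' → T T

No remaining common prefixes — done.

Resulting grammar:
T → id id * T'
T' → *
T' → T T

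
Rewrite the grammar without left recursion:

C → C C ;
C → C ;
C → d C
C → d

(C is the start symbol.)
C is directly left-recursive. The standard transformation for
  A → A α₁ | ... | A α_m | β₁ | ... | β_n
is
  A  → β₁ A' | ... | β_n A'
  A' → α₁ A' | ... | α_m A' | ε

C → d C becomes C → d C C'
C → d becomes C → d C'
C → C C ; becomes C' → C ; C'
C → C ; becomes C' → ; C'
Add C' → ε

Resulting grammar:
C → d C C'
C → d C'
C' → C ; C'
C' → ; C'
C' → ε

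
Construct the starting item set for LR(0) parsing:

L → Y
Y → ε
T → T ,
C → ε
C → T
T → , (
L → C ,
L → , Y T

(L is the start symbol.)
First, augment the grammar with L' → L
I₀ = CLOSURE({ [L' → . L] }):
  [L' → . L] has the dot before L: add [L → . Y], [L → . C ,], [L → . , Y T]
  [L → . Y] has the dot before Y: add [Y → .]
  [L → . C ,] has the dot before C: add [C → .], [C → . T]
  [C → . T] has the dot before T: add [T → . T ,], [T → . , (]
No further items can be added.

I₀ = { [C → . T], [C → .], [L → . , Y T], [L → . C ,], [L → . Y], [L' → . L], [T → . , (], [T → . T ,], [Y → .] }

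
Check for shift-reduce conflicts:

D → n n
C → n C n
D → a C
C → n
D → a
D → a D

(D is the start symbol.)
Yes — I2: [D → a .] vs [C → . n]; I7: [C → n .] vs [C → . n]; I9: [C → n .] vs [C → . n]; I10: [C → n .] vs [C → . n]

Augment with D' → D and build the canonical LR(0) collection (I0 = CLOSURE({[D' → . D]}), then GOTO on every symbol after a dot until no new states appear). It has 12 states:
  I0: { [D → . a C], [D → . a D], [D → . a], [D → . n n], [D' → . D] }  — shift
  I1: { [D' → D .] }  — accept
  I2: { [C → . n C n], [C → . n], [D → . a C], [D → . a D], [D → . a], [D → . n n], [D → a . C], [D → a . D], [D → a .] }  — shift, reduce
  I3: { [D → n . n] }  — shift
  I4: { [D → n n .] }  — reduce
  I5: { [D → a C .] }  — reduce
  I6: { [D → a D .] }  — reduce
  I7: { [C → . n C n], [C → . n], [C → n . C n], [C → n .], [D → n . n] }  — shift, reduce
  I8: { [C → n C . n] }  — shift
  I9: { [C → . n C n], [C → . n], [C → n . C n], [C → n .], [D → n n .] }  — shift, 2 reduces
  I10: { [C → . n C n], [C → . n], [C → n . C n], [C → n .] }  — shift, reduce
  I11: { [C → n C n .] }  — reduce

I2 contains reduce item [D → a .] and shift items [C → . n], [C → . n C n], [D → . a], [D → . a C], [D → . a D], [D → . n n] — shift-reduce conflict.
I7 contains reduce item [C → n .] and shift items [C → . n], [C → . n C n], [D → n . n] — shift-reduce conflict.
I9 contains reduce items [C → n .], [D → n n .] and shift items [C → . n], [C → . n C n] — shift-reduce conflict.
I10 contains reduce item [C → n .] and shift items [C → . n], [C → . n C n] — shift-reduce conflict.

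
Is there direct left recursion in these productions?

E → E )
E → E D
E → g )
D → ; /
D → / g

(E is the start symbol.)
E → E ): LEFT RECURSIVE (starts with E)
E → E D: LEFT RECURSIVE (starts with E)
E → g ): starts with g
D → ; /: starts with ';'
D → / g: starts with '/'

The grammar has direct left recursion on: E.

Answer: Yes, E is left-recursive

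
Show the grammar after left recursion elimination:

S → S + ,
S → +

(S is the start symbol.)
S is directly left-recursive. The standard transformation for
  A → A α₁ | ... | A α_m | β₁ | ... | β_n
is
  A  → β₁ A' | ... | β_n A'
  A' → α₁ A' | ... | α_m A' | ε

S → + becomes S → + S'
S → S + , becomes S' → + , S'
Add S' → ε

Resulting grammar:
S → + S'
S' → + , S'
S' → ε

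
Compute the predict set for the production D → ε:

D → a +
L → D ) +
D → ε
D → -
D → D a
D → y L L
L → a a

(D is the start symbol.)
{ $, ')', 'a' }

PREDICT(D → ε) = (FIRST(RHS) \ {ε}) ∪ (FOLLOW(D) if ε ∈ FIRST(RHS), i.e. RHS ⇒* ε)
The right-hand side is ε (FIRST(ε) = { ε }), so the predict set is FOLLOW(D) = { $, ')', 'a' }
PREDICT(D → ε) = { $, ')', 'a' }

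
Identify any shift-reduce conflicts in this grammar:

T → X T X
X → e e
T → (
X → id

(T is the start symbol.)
No shift-reduce conflicts

A shift-reduce conflict occurs when an LR(0) state has both:
  - a complete (reduce) item [A → α .] (dot at the end), and
  - a shift item [B → β . c γ] (dot before a terminal).

Augment with T' → T and build the canonical LR(0) collection (I0 = CLOSURE({[T' → . T]}), then GOTO on every symbol after a dot until no new states appear). It has 9 states:
  I0: { [T → . (], [T → . X T X], [T' → . T], [X → . e e], [X → . id] }  — shift
  I1: { [T → ( .] }  — reduce
  I2: { [T' → T .] }  — accept
  I3: { [T → . (], [T → . X T X], [T → X . T X], [X → . e e], [X → . id] }  — shift
  I4: { [X → e . e] }  — shift
  I5: { [X → id .] }  — reduce
  I6: { [X → e e .] }  — reduce
  I7: { [T → X T . X], [X → . e e], [X → . id] }  — shift
  I8: { [T → X T X .] }  — reduce

No state contains both a complete item and a shift item.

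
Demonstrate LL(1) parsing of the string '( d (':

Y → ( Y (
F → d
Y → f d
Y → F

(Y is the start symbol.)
LL(1) parsing maintains a stack (initially the start symbol over $) and the input. At each step: if the stack top is a terminal, match it against the current input token; if it is a non-terminal N, replace it with the RHS of M[N, lookahead] (the unique production whose predict set contains the lookahead).

Stack is shown with the top on the left.

Stack    Input    Action
------------------------
Y $      ( d ( $  output Y → ( Y (
( Y ( $  ( d ( $  match '('
Y ( $    d ( $    output Y → F
F ( $    d ( $    output F → d
d ( $    d ( $    match 'd'
( $      ( $      match '('
$        $        accept

The string is accepted.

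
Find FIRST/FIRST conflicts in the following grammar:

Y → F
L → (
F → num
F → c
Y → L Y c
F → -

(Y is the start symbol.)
A FIRST/FIRST conflict occurs when two productions N → α and N → β for the same non-terminal have FIRST(α) ∩ FIRST(β) ≠ ∅ (with ε ∈ FIRST of a nullable right-hand side, so two nullable alternatives also conflict).

FIRST sets of the non-terminals at (or reachable through a nullable prefix from) the front of some alternative:
  FIRST(F) = { '-', 'c', 'num' }
  FIRST(L) = { '(' }

Productions for Y:
  Y → F: FIRST = { '-', 'c', 'num' }
  Y → L Y c: FIRST = { '(' }
Productions for F:
  F → num: FIRST = { 'num' }
  F → c: FIRST = { 'c' }
  F → -: FIRST = { '-' }
L has only one production, so no FIRST/FIRST conflict is possible there.

All alternatives of each non-terminal have pairwise disjoint FIRST sets.

Answer: No FIRST/FIRST conflicts.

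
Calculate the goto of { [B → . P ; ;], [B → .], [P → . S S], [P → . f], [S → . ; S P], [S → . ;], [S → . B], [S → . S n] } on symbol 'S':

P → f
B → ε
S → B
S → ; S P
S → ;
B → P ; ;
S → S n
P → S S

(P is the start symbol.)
{ [B → . P ; ;], [B → .], [P → . S S], [P → . f], [P → S . S], [S → . ; S P], [S → . ;], [S → . B], [S → . S n], [S → S . n] }

GOTO(I, 'S') = CLOSURE({ [A → αX.β] : [A → α.Xβ] ∈ I, X = 'S' })

Items with dot before 'S', with the dot advanced:
  [P → . S S] → [P → S . S]
  [S → . S n] → [S → S . n]
Closure of the advanced items:
  [P → S . S] has the dot before S: add [S → . B], [S → . ; S P], [S → . ;], [S → . S n]
  [S → . B] has the dot before B: add [B → .], [B → . P ; ;]
  [B → . P ; ;] has the dot before P: add [P → . f], [P → . S S]

GOTO = { [B → . P ; ;], [B → .], [P → . S S], [P → . f], [P → S . S], [S → . ; S P], [S → . ;], [S → . B], [S → . S n], [S → S . n] }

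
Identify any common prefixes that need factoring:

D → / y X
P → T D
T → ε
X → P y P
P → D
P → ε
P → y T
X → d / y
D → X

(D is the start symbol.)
Left-factoring is needed when two productions for the same non-terminal
share a common prefix on the right-hand side.

Productions for D:
  D → / y X
  D → X
Productions for P:
  P → T D
  P → D
  P → ε
  P → y T
Productions for X:
  X → P y P
  X → d / y

No common prefixes found.

Answer: No, left-factoring is not needed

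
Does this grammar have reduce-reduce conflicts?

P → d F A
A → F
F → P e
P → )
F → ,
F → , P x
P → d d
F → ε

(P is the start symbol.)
A reduce-reduce conflict occurs when an LR(0) state has two complete items [A → α .] and [B → β .] — both call for a reduction, and with no lookahead the parser cannot choose between them.

Augment with P' → P and build the canonical LR(0) collection (I0 = CLOSURE({[P' → . P]}), then GOTO on every symbol after a dot until no new states appear). It has 13 states:
  I0: { [P → . )], [P → . d F A], [P → . d d], [P' → . P] }  — shift
  I1: { [P → ) .] }  — reduce
  I2: { [P' → P .] }  — accept
  I3: { [F → . , P x], [F → . ,], [F → . P e], [F → .], [P → . )], [P → . d F A], [P → . d d], [P → d . F A], [P → d . d] }  — shift, reduce
  I4: { [F → , . P x], [F → , .], [P → . )], [P → . d F A], [P → . d d] }  — shift, reduce
  I5: { [A → . F], [F → . , P x], [F → . ,], [F → . P e], [F → .], [P → . )], [P → . d F A], [P → . d d], [P → d F . A] }  — shift, reduce
  I6: { [F → P . e] }  — shift
  I7: { [F → . , P x], [F → . ,], [F → . P e], [F → .], [P → . )], [P → . d F A], [P → . d d], [P → d . F A], [P → d . d], [P → d d .] }  — shift, 2 reduces
  I8: { [F → P e .] }  — reduce
  I9: { [P → d F A .] }  — reduce
  I10: { [A → F .] }  — reduce
  I11: { [F → , P . x] }  — shift
  I12: { [F → , P x .] }  — reduce

I7 contains complete items [F → .], [P → d d .] — reduce-reduce conflict.

Answer: Yes — I7: [F → .] vs [P → d d .]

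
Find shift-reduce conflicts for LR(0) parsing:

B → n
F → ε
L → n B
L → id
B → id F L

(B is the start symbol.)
A shift-reduce conflict occurs when an LR(0) state has both:
  - a complete (reduce) item [A → α .] (dot at the end), and
  - a shift item [B → β . c γ] (dot before a terminal).

Augment with B' → B and build the canonical LR(0) collection (I0 = CLOSURE({[B' → . B]}), then GOTO on every symbol after a dot until no new states appear). It has 9 states:
  I0: { [B → . id F L], [B → . n], [B' → . B] }  — shift
  I1: { [B' → B .] }  — accept
  I2: { [B → id . F L], [F → .] }  — reduce
  I3: { [B → n .] }  — reduce
  I4: { [B → id F . L], [L → . id], [L → . n B] }  — shift
  I5: { [B → id F L .] }  — reduce
  I6: { [L → id .] }  — reduce
  I7: { [B → . id F L], [B → . n], [L → n . B] }  — shift
  I8: { [L → n B .] }  — reduce

No state contains both a complete item and a shift item.

Answer: No shift-reduce conflicts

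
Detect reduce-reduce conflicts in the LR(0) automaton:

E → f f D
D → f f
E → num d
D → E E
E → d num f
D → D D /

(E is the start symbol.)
A reduce-reduce conflict occurs when an LR(0) state has two complete items [A → α .] and [B → β .] — both call for a reduction, and with no lookahead the parser cannot choose between them.

Augment with E' → E and build the canonical LR(0) collection (I0 = CLOSURE({[E' → . E]}), then GOTO on every symbol after a dot until no new states appear). It has 16 states:
  I0: { [E → . d num f], [E → . f f D], [E → . num d], [E' → . E] }  — shift
  I1: { [E' → E .] }  — accept
  I2: { [E → d . num f] }  — shift
  I3: { [E → f . f D] }  — shift
  I4: { [E → num . d] }  — shift
  I5: { [E → num d .] }  — reduce
  I6: { [D → . D D /], [D → . E E], [D → . f f], [E → . d num f], [E → . f f D], [E → . num d], [E → f f . D] }  — shift
  I7: { [D → . D D /], [D → . E E], [D → . f f], [D → D . D /], [E → . d num f], [E → . f f D], [E → . num d], [E → f f D .] }  — shift, reduce
  I8: { [D → E . E], [E → . d num f], [E → . f f D], [E → . num d] }  — shift
  I9: { [D → f . f], [E → f . f D] }  — shift
  I10: { [D → . D D /], [D → . E E], [D → . f f], [D → f f .], [E → . d num f], [E → . f f D], [E → . num d], [E → f f . D] }  — shift, reduce
  I11: { [D → E E .] }  — reduce
  I12: { [D → . D D /], [D → . E E], [D → . f f], [D → D . D /], [D → D D . /], [E → . d num f], [E → . f f D], [E → . num d] }  — shift
  I13: { [D → D D / .] }  — reduce
  I14: { [E → d num . f] }  — shift
  I15: { [E → d num f .] }  — reduce

No state contains more than one complete item.

Answer: No reduce-reduce conflicts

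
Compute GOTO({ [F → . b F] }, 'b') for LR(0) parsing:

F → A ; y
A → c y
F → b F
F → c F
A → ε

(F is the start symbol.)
{ [A → . c y], [A → .], [F → . A ; y], [F → . b F], [F → . c F], [F → b . F] }

GOTO(I, 'b') = CLOSURE({ [A → αX.β] : [A → α.Xβ] ∈ I, X = 'b' })

Items with dot before 'b', with the dot advanced:
  [F → . b F] → [F → b . F]
Closure of the advanced items:
  [F → b . F] has the dot before F: add [F → . A ; y], [F → . b F], [F → . c F]
  [F → . A ; y] has the dot before A: add [A → . c y], [A → .]

GOTO = { [A → . c y], [A → .], [F → . A ; y], [F → . b F], [F → . c F], [F → b . F] }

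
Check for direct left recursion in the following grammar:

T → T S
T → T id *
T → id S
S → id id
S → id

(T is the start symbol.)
Direct left recursion occurs when N → N α for some non-terminal N (the right-hand side begins with the left-hand side itself).

T → T S: LEFT RECURSIVE (starts with T)
T → T id *: LEFT RECURSIVE (starts with T)
T → id S: starts with id
S → id id: starts with id
S → id: starts with id

The grammar has direct left recursion on: T.

Answer: Yes, T is left-recursive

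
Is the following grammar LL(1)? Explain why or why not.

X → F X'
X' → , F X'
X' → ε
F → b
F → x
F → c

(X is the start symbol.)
Yes, the grammar is LL(1).

A grammar is LL(1) if for each non-terminal N with multiple productions, the predict sets of those productions are pairwise disjoint, where PREDICT(N → α) = (FIRST(α) \ {ε}) ∪ (FOLLOW(N) if α ⇒* ε).

Relevant sets:
  FOLLOW(X') = { $ }

For X':
  PREDICT(X' → ',' F X') = { ',' }
  PREDICT(X' → ε) = { $ }
For F:
  PREDICT(F → b) = { 'b' }
  PREDICT(F → x) = { 'x' }
  PREDICT(F → c) = { 'c' }
X has a single production, so nothing to check there.

All predict sets are disjoint. The grammar IS LL(1).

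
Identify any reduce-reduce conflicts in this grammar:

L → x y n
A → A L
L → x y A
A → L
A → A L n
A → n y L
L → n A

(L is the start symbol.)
A reduce-reduce conflict occurs when an LR(0) state has two complete items [A → α .] and [B → β .] — both call for a reduction, and with no lookahead the parser cannot choose between them.

Augment with L' → L and build the canonical LR(0) collection (I0 = CLOSURE({[L' → . L]}), then GOTO on every symbol after a dot until no new states appear). It has 14 states:
  I0: { [L → . n A], [L → . x y A], [L → . x y n], [L' → . L] }  — shift
  I1: { [L' → L .] }  — accept
  I2: { [A → . A L n], [A → . A L], [A → . L], [A → . n y L], [L → . n A], [L → . x y A], [L → . x y n], [L → n . A] }  — shift
  I3: { [L → x . y A], [L → x . y n] }  — shift
  I4: { [A → . A L n], [A → . A L], [A → . L], [A → . n y L], [L → . n A], [L → . x y A], [L → . x y n], [L → x y . A], [L → x y . n] }  — shift
  I5: { [A → A . L n], [A → A . L], [L → . n A], [L → . x y A], [L → . x y n], [L → x y A .] }  — shift, reduce
  I6: { [A → L .] }  — reduce
  I7: { [A → . A L n], [A → . A L], [A → . L], [A → . n y L], [A → n . y L], [L → . n A], [L → . x y A], [L → . x y n], [L → n . A], [L → x y n .] }  — shift, reduce
  I8: { [A → A . L n], [A → A . L], [L → . n A], [L → . x y A], [L → . x y n], [L → n A .] }  — shift, reduce
  I9: { [A → . A L n], [A → . A L], [A → . L], [A → . n y L], [A → n . y L], [L → . n A], [L → . x y A], [L → . x y n], [L → n . A] }  — shift
  I10: { [A → n y . L], [L → . n A], [L → . x y A], [L → . x y n] }  — shift
  I11: { [A → n y L .] }  — reduce
  I12: { [A → A L . n], [A → A L .] }  — shift, reduce
  I13: { [A → A L n .] }  — reduce

No state contains more than one complete item.

Answer: No reduce-reduce conflicts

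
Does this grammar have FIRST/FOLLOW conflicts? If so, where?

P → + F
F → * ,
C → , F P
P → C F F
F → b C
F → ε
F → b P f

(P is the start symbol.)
A FIRST/FOLLOW conflict occurs when a non-terminal N has a nullable alternative N → β (β ⇒* ε) and another alternative N → α with FIRST(α) ∩ FOLLOW(N) ≠ ∅: on such a lookahead the parser cannot decide between expanding α and letting N vanish via β.

Nullable non-terminals: F.

F: nullable alternative(s) F → ε; FOLLOW(F) = { $, '*', '+', ',', 'b', 'f' }
  F → * ,: FIRST \ {ε} = { '*' } — overlaps FOLLOW(F) on { '*' }: CONFLICT
  F → b C: FIRST \ {ε} = { 'b' } — overlaps FOLLOW(F) on { 'b' }: CONFLICT
  F → ε: FIRST \ {ε} = { } — this is the only nullable alternative, skip
  F → b P f: FIRST \ {ε} = { 'b' } — overlaps FOLLOW(F) on { 'b' }: CONFLICT

C, P have no nullable alternative, so no FIRST/FOLLOW check is needed there.

So the grammar has 3 FIRST/FOLLOW conflicts (marked CONFLICT above).

Answer: Yes. F → '*' ',' with FOLLOW(F) on { '*' }; F → b C with FOLLOW(F) on { 'b' }; F → b P f with FOLLOW(F) on { 'b' }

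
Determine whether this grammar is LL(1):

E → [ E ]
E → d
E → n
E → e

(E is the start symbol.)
For E:
  PREDICT(E → '[' E ']') = { '[' }
  PREDICT(E → d) = { 'd' }
  PREDICT(E → n) = { 'n' }
  PREDICT(E → e) = { 'e' }

All predict sets are disjoint. The grammar IS LL(1).

Answer: Yes, the grammar is LL(1).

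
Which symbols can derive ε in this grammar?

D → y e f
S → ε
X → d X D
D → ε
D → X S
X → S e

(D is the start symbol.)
{ 'D', 'S' }

ε-productions: S → ε, D → ε
So S, D are immediately nullable.
No further non-terminal can be added: every production for the remaining non-terminals contains a terminal or a non-nullable non-terminal.
Nullable = { 'D', 'S' }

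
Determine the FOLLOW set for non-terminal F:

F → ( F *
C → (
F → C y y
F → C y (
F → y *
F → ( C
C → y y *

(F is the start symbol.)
To compute FOLLOW(F), find every occurrence of F on a right-hand side N → α F β: add FIRST(β) \ {ε}, and if β is empty or nullable also add FOLLOW(N). Iterate to a fixed point.

F is the start symbol, so $ ∈ FOLLOW(F).
In F → ( F *: F is followed by '*', add FIRST('*') \ {ε} = { '*' }

Taking the union: FOLLOW(F) = { $, '*' }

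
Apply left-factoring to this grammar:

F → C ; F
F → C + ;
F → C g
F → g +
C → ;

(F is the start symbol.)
Left-factoring transforms A → αβ₁ | αβ₂ into A → αA' and A' → β₁ | β₂
(α is the longest common prefix among the alternatives). Repeat until
no nonterminal has two alternatives with a common prefix.

Round 1: F has alternatives sharing prefix 'C'. Introduce F': F → C F'
  Add: F' → ; F
  Add: F' → + ;
  Add: F' → g

No remaining common prefixes — done.

Resulting grammar:
F → C F'
F' → ; F
F' → + ;
F' → g
F → g +
C → ;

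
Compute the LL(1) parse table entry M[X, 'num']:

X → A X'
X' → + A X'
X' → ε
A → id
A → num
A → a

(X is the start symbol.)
To find M[X, 'num'], we find productions for X where 'num' is in the predict set (PREDICT(N → α) = (FIRST(α) \ {ε}) ∪ (FOLLOW(N) if α ⇒* ε)).

Relevant sets:
  FIRST(A) = { 'a', 'id', 'num' }

X → A X': PREDICT = { 'a', 'id', 'num' }
  'num' is in predict set, so this production goes in M[X, 'num']

M[X, 'num'] = X → A X'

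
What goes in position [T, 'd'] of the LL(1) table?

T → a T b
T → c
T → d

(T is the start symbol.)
T → d

To find M[T, 'd'], we find productions for T where 'd' is in the predict set (PREDICT(N → α) = (FIRST(α) \ {ε}) ∪ (FOLLOW(N) if α ⇒* ε)).

T → a T b: PREDICT = { 'a' }
T → c: PREDICT = { 'c' }
T → d: PREDICT = { 'd' }
  'd' is in predict set, so this production goes in M[T, 'd']

M[T, 'd'] = T → d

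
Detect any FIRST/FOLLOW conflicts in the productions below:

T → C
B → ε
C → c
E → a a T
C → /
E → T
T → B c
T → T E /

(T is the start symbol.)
Nullable non-terminals: B.
B has a nullable alternative but only one production, so nothing to check.

C, E, T have no nullable alternative, so no FIRST/FOLLOW check is needed there.

No FIRST/FOLLOW conflicts found.

Answer: No FIRST/FOLLOW conflicts.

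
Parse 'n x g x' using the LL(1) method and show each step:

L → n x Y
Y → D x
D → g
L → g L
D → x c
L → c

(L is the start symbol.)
LL(1) parsing maintains a stack (initially the start symbol over $) and the input. At each step: if the stack top is a terminal, match it against the current input token; if it is a non-terminal N, replace it with the RHS of M[N, lookahead] (the unique production whose predict set contains the lookahead).

Stack is shown with the top on the left.

Stack    Input      Action
--------------------------
L $      n x g x $  output L → n x Y
n x Y $  n x g x $  match 'n'
x Y $    x g x $    match 'x'
Y $      g x $      output Y → D x
D x $    g x $      output D → g
g x $    g x $      match 'g'
x $      x $        match 'x'
$        $          accept

The string is accepted.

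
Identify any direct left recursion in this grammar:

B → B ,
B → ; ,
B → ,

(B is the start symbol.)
Yes, B is left-recursive

Direct left recursion occurs when N → N α for some non-terminal N (the right-hand side begins with the left-hand side itself).

B → B ,: LEFT RECURSIVE (starts with B)
B → ; ,: starts with ';'
B → ,: starts with ','

The grammar has direct left recursion on: B.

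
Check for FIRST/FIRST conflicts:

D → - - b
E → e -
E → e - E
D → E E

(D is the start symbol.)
Yes. E → e '-' / E → e '-' E on { 'e' }

A FIRST/FIRST conflict occurs when two productions N → α and N → β for the same non-terminal have FIRST(α) ∩ FIRST(β) ≠ ∅ (with ε ∈ FIRST of a nullable right-hand side, so two nullable alternatives also conflict).

FIRST sets of the non-terminals at (or reachable through a nullable prefix from) the front of some alternative:
  FIRST(E) = { 'e' }

Productions for D:
  D → - - b: FIRST = { '-' }
  D → E E: FIRST = { 'e' }
Productions for E:
  E → e -: FIRST = { 'e' }
  E → e - E: FIRST = { 'e' }

Conflict for E: E → e - and E → e - E
  Overlap: { 'e' }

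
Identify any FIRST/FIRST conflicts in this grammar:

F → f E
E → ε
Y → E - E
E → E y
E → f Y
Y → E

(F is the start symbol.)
Yes. E → E y / E → f Y on { 'f' }; Y → E '-' E / Y → E on { 'f', 'y' }

FIRST sets of the non-terminals at (or reachable through a nullable prefix from) the front of some alternative:
  FIRST(E) = { 'f', 'y', ε }

Productions for E:
  E → ε: FIRST = { ε }
  E → E y: FIRST = { 'f', 'y' }
  E → f Y: FIRST = { 'f' }
Productions for Y:
  Y → E - E: FIRST = { '-', 'f', 'y' }
  Y → E: FIRST = { 'f', 'y', ε }
F has only one production, so no FIRST/FIRST conflict is possible there.

Conflict for E: E → E y and E → f Y
  Overlap: { 'f' }
Conflict for Y: Y → E - E and Y → E
  Overlap: { 'f', 'y' }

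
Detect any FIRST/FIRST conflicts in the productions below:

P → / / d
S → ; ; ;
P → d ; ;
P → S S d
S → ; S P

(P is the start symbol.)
Yes. S → ';' ';' ';' / S → ';' S P on { ';' }

FIRST sets of the non-terminals at (or reachable through a nullable prefix from) the front of some alternative:
  FIRST(S) = { ';' }

Productions for P:
  P → / / d: FIRST = { '/' }
  P → d ; ;: FIRST = { 'd' }
  P → S S d: FIRST = { ';' }
Productions for S:
  S → ; ; ;: FIRST = { ';' }
  S → ; S P: FIRST = { ';' }

Conflict for S: S → ; ; ; and S → ; S P
  Overlap: { ';' }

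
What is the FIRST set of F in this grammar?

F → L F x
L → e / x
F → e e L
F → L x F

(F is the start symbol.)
{ 'e' }

To compute FIRST(F), examine every production with F on the left-hand side, reading each right-hand side left to right until a non-nullable symbol is reached.

FIRST sets of the other non-terminals involved (by the same procedure, iterated to a fixed point):
  FIRST(L) = { 'e' }

From F → L F x:
  - L is a non-terminal: add FIRST(L) \ {ε} = { 'e' }
    L is not nullable, so stop
From F → e e L:
  - e is a terminal: add 'e' and stop
From F → L x F:
  - L is a non-terminal: add FIRST(L) \ {ε} = { 'e' }
    L is not nullable, so stop

Collecting: FIRST(F) = { 'e' }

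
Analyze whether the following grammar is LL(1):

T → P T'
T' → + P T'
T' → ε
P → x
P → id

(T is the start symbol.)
A grammar is LL(1) if for each non-terminal N with multiple productions, the predict sets of those productions are pairwise disjoint, where PREDICT(N → α) = (FIRST(α) \ {ε}) ∪ (FOLLOW(N) if α ⇒* ε).

Relevant sets:
  FOLLOW(T') = { $ }

For T':
  PREDICT(T' → '+' P T') = { '+' }
  PREDICT(T' → ε) = { $ }
For P:
  PREDICT(P → x) = { 'x' }
  PREDICT(P → id) = { 'id' }
T has a single production, so nothing to check there.

All predict sets are disjoint. The grammar IS LL(1).

Answer: Yes, the grammar is LL(1).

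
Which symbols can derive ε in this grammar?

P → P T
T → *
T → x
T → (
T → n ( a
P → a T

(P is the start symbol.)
There are no ε-productions, so no non-terminal can derive ε.
No non-terminals are nullable.

Answer: None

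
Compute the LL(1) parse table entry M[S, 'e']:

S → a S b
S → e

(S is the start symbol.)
To find M[S, 'e'], we find productions for S where 'e' is in the predict set (PREDICT(N → α) = (FIRST(α) \ {ε}) ∪ (FOLLOW(N) if α ⇒* ε)).

S → a S b: PREDICT = { 'a' }
S → e: PREDICT = { 'e' }
  'e' is in predict set, so this production goes in M[S, 'e']

M[S, 'e'] = S → e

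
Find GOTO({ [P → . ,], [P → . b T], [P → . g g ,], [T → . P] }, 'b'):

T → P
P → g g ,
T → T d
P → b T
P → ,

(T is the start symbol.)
GOTO(I, 'b') = CLOSURE({ [A → αX.β] : [A → α.Xβ] ∈ I, X = 'b' })

Items with dot before 'b', with the dot advanced:
  [P → . b T] → [P → b . T]
Closure of the advanced items:
  [P → b . T] has the dot before T: add [T → . P], [T → . T d]
  [T → . P] has the dot before P: add [P → . g g ,], [P → . b T], [P → . ,]

GOTO = { [P → . ,], [P → . b T], [P → . g g ,], [P → b . T], [T → . P], [T → . T d] }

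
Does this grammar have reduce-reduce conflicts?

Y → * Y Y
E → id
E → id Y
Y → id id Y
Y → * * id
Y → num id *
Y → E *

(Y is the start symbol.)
Yes — I10: [E → id Y .] vs [Y → id id Y .]; I15: [E → id .] vs [Y → * * id .]

A reduce-reduce conflict occurs when an LR(0) state has two complete items [A → α .] and [B → β .] — both call for a reduction, and with no lookahead the parser cannot choose between them.

Augment with Y' → Y and build the canonical LR(0) collection (I0 = CLOSURE({[Y' → . Y]}), then GOTO on every symbol after a dot until no new states appear). It has 16 states:
  I0: { [E → . id Y], [E → . id], [Y → . * * id], [Y → . * Y Y], [Y → . E *], [Y → . id id Y], [Y → . num id *], [Y' → . Y] }  — shift
  I1: { [E → . id Y], [E → . id], [Y → * . * id], [Y → * . Y Y], [Y → . * * id], [Y → . * Y Y], [Y → . E *], [Y → . id id Y], [Y → . num id *] }  — shift
  I2: { [Y → E . *] }  — shift
  I3: { [Y' → Y .] }  — accept
  I4: { [E → . id Y], [E → . id], [E → id . Y], [E → id .], [Y → . * * id], [Y → . * Y Y], [Y → . E *], [Y → . id id Y], [Y → . num id *], [Y → id . id Y] }  — shift, reduce
  I5: { [Y → num . id *] }  — shift
  I6: { [Y → num id . *] }  — shift
  I7: { [Y → num id * .] }  — reduce
  I8: { [E → id Y .] }  — reduce
  I9: { [E → . id Y], [E → . id], [E → id . Y], [E → id .], [Y → . * * id], [Y → . * Y Y], [Y → . E *], [Y → . id id Y], [Y → . num id *], [Y → id . id Y], [Y → id id . Y] }  — shift, reduce
  I10: { [E → id Y .], [Y → id id Y .] }  — 2 reduces
  I11: { [Y → E * .] }  — reduce
  I12: { [E → . id Y], [E → . id], [Y → * * . id], [Y → * . * id], [Y → * . Y Y], [Y → . * * id], [Y → . * Y Y], [Y → . E *], [Y → . id id Y], [Y → . num id *] }  — shift
  I13: { [E → . id Y], [E → . id], [Y → * Y . Y], [Y → . * * id], [Y → . * Y Y], [Y → . E *], [Y → . id id Y], [Y → . num id *] }  — shift
  I14: { [Y → * Y Y .] }  — reduce
  I15: { [E → . id Y], [E → . id], [E → id . Y], [E → id .], [Y → * * id .], [Y → . * * id], [Y → . * Y Y], [Y → . E *], [Y → . id id Y], [Y → . num id *], [Y → id . id Y] }  — shift, 2 reduces

I10 contains complete items [E → id Y .], [Y → id id Y .] — reduce-reduce conflict.
I15 contains complete items [E → id .], [Y → * * id .] — reduce-reduce conflict.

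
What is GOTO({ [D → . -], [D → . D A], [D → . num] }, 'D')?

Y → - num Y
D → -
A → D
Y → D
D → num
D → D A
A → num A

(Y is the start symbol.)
GOTO(I, 'D') = CLOSURE({ [A → αX.β] : [A → α.Xβ] ∈ I, X = 'D' })

Items with dot before 'D', with the dot advanced:
  [D → . D A] → [D → D . A]
Closure of the advanced items:
  [D → D . A] has the dot before A: add [A → . D], [A → . num A]
  [A → . D] has the dot before D: add [D → . -], [D → . num], [D → . D A]

GOTO = { [A → . D], [A → . num A], [D → . -], [D → . D A], [D → . num], [D → D . A] }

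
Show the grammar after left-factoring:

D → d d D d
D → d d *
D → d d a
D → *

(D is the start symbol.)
D → d d D'
D' → D d
D' → *
D' → a
D → *

Left-factoring transforms A → αβ₁ | αβ₂ into A → αA' and A' → β₁ | β₂
(α is the longest common prefix among the alternatives). Repeat until
no nonterminal has two alternatives with a common prefix.

Round 1: D has alternatives sharing prefix 'd d'. Introduce D': D → d d D'
  Add: D' → D d
  Add: D' → *
  Add: D' → a

No remaining common prefixes — done.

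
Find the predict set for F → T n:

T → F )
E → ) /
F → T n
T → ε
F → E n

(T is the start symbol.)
{ ')', 'n' }

PREDICT(F → T n) = (FIRST(RHS) \ {ε}) ∪ (FOLLOW(F) if ε ∈ FIRST(RHS), i.e. RHS ⇒* ε)
FIRST(T) = { ')', 'n', ε }
FIRST(T n) = { ')', 'n' }
ε ∉ FIRST(T n), so FOLLOW(F) is not added.
PREDICT(F → T n) = { ')', 'n' }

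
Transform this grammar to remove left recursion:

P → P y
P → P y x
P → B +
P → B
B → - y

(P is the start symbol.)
P → B + P'
P → B P'
P' → y P'
P' → y x P'
P' → ε
B → - y

P is directly left-recursive. The standard transformation for
  A → A α₁ | ... | A α_m | β₁ | ... | β_n
is
  A  → β₁ A' | ... | β_n A'
  A' → α₁ A' | ... | α_m A' | ε

P → B + becomes P → B + P'
P → B becomes P → B P'
P → P y becomes P' → y P'
P → P y x becomes P' → y x P'
Add P' → ε

Productions for other non-terminals are unchanged:
  B → - y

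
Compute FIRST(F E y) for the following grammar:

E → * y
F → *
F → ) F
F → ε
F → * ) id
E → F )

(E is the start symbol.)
{ ')', '*' }

FIRST sets of the non-terminals involved (from the grammar, by fixed-point iteration):
  FIRST(F) = { ')', '*', ε }
  FIRST(E) = { ')', '*' }

To compute FIRST(F E y), process the symbols left to right:
Symbol F is a non-terminal. Add FIRST(F) \ {ε} = { ')', '*' }
F is nullable (ε ∈ FIRST(F)), continue to the next symbol.
Symbol E is a non-terminal. Add FIRST(E) \ {ε} = { ')', '*' }
E is not nullable (ε ∉ FIRST(E)), so stop here.
FIRST(F E y) = { ')', '*' }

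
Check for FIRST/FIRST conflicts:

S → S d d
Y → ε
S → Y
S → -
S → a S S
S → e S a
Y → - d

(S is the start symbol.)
A FIRST/FIRST conflict occurs when two productions N → α and N → β for the same non-terminal have FIRST(α) ∩ FIRST(β) ≠ ∅ (with ε ∈ FIRST of a nullable right-hand side, so two nullable alternatives also conflict).

FIRST sets of the non-terminals at (or reachable through a nullable prefix from) the front of some alternative:
  FIRST(S) = { '-', 'a', 'd', 'e', ε }
  FIRST(Y) = { '-', ε }

Productions for S:
  S → S d d: FIRST = { '-', 'a', 'd', 'e' }
  S → Y: FIRST = { '-', ε }
  S → -: FIRST = { '-' }
  S → a S S: FIRST = { 'a' }
  S → e S a: FIRST = { 'e' }
Productions for Y:
  Y → ε: FIRST = { ε }
  Y → - d: FIRST = { '-' }

Conflict for S: S → S d d and S → Y
  Overlap: { '-' }
Conflict for S: S → S d d and S → -
  Overlap: { '-' }
Conflict for S: S → S d d and S → a S S
  Overlap: { 'a' }
Conflict for S: S → S d d and S → e S a
  Overlap: { 'e' }
Conflict for S: S → Y and S → -
  Overlap: { '-' }

Answer: Yes. S → S d d / S → Y on { '-' }; S → S d d / S → '-' on { '-' }; S → S d d / S → a S S on { 'a' }; S → S d d / S → e S a on { 'e' }; S → Y / S → '-' on { '-' }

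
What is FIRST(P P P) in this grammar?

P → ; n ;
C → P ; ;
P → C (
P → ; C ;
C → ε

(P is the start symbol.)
{ '(', ';' }

FIRST sets of the non-terminals involved (from the grammar, by fixed-point iteration):
  FIRST(P) = { '(', ';' }

To compute FIRST(P P P), process the symbols left to right:
Symbol P is a non-terminal. Add FIRST(P) \ {ε} = { '(', ';' }
P is not nullable (ε ∉ FIRST(P)), so stop here.
FIRST(P P P) = { '(', ';' }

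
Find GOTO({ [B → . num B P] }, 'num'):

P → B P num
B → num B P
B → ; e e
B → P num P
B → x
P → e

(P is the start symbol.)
{ [B → . ; e e], [B → . P num P], [B → . num B P], [B → . x], [B → num . B P], [P → . B P num], [P → . e] }

GOTO(I, 'num') = CLOSURE({ [A → αX.β] : [A → α.Xβ] ∈ I, X = 'num' })

Items with dot before 'num', with the dot advanced:
  [B → . num B P] → [B → num . B P]
Closure of the advanced items:
  [B → num . B P] has the dot before B: add [B → . num B P], [B → . ; e e], [B → . P num P], [B → . x]
  [B → . P num P] has the dot before P: add [P → . B P num], [P → . e]

GOTO = { [B → . ; e e], [B → . P num P], [B → . num B P], [B → . x], [B → num . B P], [P → . B P num], [P → . e] }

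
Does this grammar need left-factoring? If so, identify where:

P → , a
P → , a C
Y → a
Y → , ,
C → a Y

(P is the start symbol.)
Yes, P has productions with common prefix ', a'

Left-factoring is needed when two productions for the same non-terminal
share a common prefix on the right-hand side.

Productions for P:
  P → , a
  P → , a C
Productions for Y:
  Y → a
  Y → , ,

Found common prefix ', a' in productions for P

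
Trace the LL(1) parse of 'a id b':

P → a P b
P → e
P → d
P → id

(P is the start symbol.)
LL(1) parsing maintains a stack (initially the start symbol over $) and the input. At each step: if the stack top is a terminal, match it against the current input token; if it is a non-terminal N, replace it with the RHS of M[N, lookahead] (the unique production whose predict set contains the lookahead).

Stack is shown with the top on the left.

Stack    Input     Action
-------------------------
P $      a id b $  output P → a P b
a P b $  a id b $  match 'a'
P b $    id b $    output P → id
id b $   id b $    match 'id'
b $      b $       match 'b'
$        $         accept

The string is accepted.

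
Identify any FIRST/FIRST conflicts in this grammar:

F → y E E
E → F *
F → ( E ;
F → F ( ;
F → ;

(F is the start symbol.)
FIRST sets of the non-terminals at (or reachable through a nullable prefix from) the front of some alternative:
  FIRST(F) = { '(', ';', 'y' }

Productions for F:
  F → y E E: FIRST = { 'y' }
  F → ( E ;: FIRST = { '(' }
  F → F ( ;: FIRST = { '(', ';', 'y' }
  F → ;: FIRST = { ';' }
E has only one production, so no FIRST/FIRST conflict is possible there.

Conflict for F: F → y E E and F → F ( ;
  Overlap: { 'y' }
Conflict for F: F → ( E ; and F → F ( ;
  Overlap: { '(' }
Conflict for F: F → F ( ; and F → ;
  Overlap: { ';' }

Answer: Yes. F → y E E / F → F '(' ';' on { 'y' }; F → '(' E ';' / F → F '(' ';' on { '(' }; F → F '(' ';' / F → ';' on { ';' }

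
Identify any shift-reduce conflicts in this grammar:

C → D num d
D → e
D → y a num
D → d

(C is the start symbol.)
Augment with C' → C and build the canonical LR(0) collection (I0 = CLOSURE({[C' → . C]}), then GOTO on every symbol after a dot until no new states appear). It has 10 states:
  I0: { [C → . D num d], [C' → . C], [D → . d], [D → . e], [D → . y a num] }  — shift
  I1: { [C' → C .] }  — accept
  I2: { [C → D . num d] }  — shift
  I3: { [D → d .] }  — reduce
  I4: { [D → e .] }  — reduce
  I5: { [D → y . a num] }  — shift
  I6: { [D → y a . num] }  — shift
  I7: { [D → y a num .] }  — reduce
  I8: { [C → D num . d] }  — shift
  I9: { [C → D num d .] }  — reduce

No state contains both a complete item and a shift item.

Answer: No shift-reduce conflicts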